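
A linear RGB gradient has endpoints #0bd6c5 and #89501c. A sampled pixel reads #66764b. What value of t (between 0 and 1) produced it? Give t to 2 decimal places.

0.72

Invert the lerp on the B channel (largest span, 169): t = (75 − 197) / (28 − 197) = -122/-169 = 0.72189.
Check on R: (102 − 11)/(137 − 11) = 0.7222 ✓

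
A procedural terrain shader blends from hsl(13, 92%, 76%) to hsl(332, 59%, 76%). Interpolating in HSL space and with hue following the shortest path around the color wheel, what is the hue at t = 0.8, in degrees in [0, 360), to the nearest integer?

Hue: 332 − 13 = 319°, but |319| > 180 so the shorter arc goes the other way: Δh = 319 − 360 = -41°.
H = 13 + 0.8 × (-41) = -19.8 → -20 → -20 mod 360 = 340°

340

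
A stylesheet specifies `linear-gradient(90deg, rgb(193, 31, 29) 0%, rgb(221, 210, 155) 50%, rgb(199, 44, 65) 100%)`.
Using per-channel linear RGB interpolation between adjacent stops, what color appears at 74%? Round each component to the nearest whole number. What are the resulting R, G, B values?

(210, 130, 112)

74% lies between the 50% and 100% stops, so the local fraction is t = (74 − 50)/(100 − 50) = 24/50 ≈ 0.48.
R = 221 + 0.48 × (199 − 221) = 210.44 → 210
G = 210 + 0.48 × (44 − 210) = 130.32 → 130
B = 155 + 0.48 × (65 − 155) = 111.8 → 112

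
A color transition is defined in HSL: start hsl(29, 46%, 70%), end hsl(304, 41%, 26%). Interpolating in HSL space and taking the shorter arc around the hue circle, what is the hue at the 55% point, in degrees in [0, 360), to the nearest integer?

Hue: 304 − 29 = 275°, but |275| > 180 so the shorter arc goes the other way: Δh = 275 − 360 = -85°.
H = 29 + 0.55 × (-85) = -17.75 → -18 → -18 mod 360 = 342°

342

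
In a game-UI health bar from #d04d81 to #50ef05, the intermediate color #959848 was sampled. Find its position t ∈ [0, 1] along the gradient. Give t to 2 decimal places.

0.46

Invert the lerp on the G channel (largest span, 162): t = (152 − 77) / (239 − 77) = 75/162 = 0.46296.
Check on R: (149 − 208)/(80 − 208) = 0.4609 ✓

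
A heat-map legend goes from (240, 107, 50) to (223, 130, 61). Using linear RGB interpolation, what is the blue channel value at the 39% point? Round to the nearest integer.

B = 50 + 0.39 × (61 − 50) = 54.29 → 54

54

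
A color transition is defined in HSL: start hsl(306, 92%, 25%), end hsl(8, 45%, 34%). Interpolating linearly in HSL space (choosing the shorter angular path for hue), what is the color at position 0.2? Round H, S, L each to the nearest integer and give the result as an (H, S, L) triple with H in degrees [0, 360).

Hue: 8 − 306 = -298°, but |-298| > 180 so the shorter arc goes the other way: Δh = -298 + 360 = 62°.
H = 306 + 0.2 × (62) = 318.4 → 318°
S = 92 + 0.2 × (45 − 92) = 82.6 → 83%
L = 25 + 0.2 × (34 − 25) = 26.8 → 27%

(318, 83, 27)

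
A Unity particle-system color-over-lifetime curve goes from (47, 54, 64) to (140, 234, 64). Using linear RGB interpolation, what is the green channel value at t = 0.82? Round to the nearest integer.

202

G = 54 + 0.82 × (234 − 54) = 201.6 → 202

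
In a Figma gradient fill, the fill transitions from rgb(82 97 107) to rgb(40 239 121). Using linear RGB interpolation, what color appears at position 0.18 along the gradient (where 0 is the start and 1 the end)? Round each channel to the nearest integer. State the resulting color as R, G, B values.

(74, 123, 110)

R = 82 + 0.18 × (40 − 82) = 82 + 0.18 × -42 = 74.44 → 74
G = 97 + 0.18 × (239 − 97) = 97 + 0.18 × 142 = 122.56 → 123
B = 107 + 0.18 × (121 − 107) = 107 + 0.18 × 14 = 109.52 → 110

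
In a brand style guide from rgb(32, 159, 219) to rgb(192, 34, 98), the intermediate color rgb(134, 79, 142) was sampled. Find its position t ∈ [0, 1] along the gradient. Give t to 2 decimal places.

0.64

Invert the lerp on the R channel (largest span, 160): t = (134 − 32) / (192 − 32) = 102/160 = 0.6375.
Check on G: (79 − 159)/(34 − 159) = 0.64 ✓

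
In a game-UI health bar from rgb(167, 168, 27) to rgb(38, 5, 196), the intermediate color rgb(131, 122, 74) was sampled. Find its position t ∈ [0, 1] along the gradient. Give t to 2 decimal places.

Invert the lerp on the B channel (largest span, 169): t = (74 − 27) / (196 − 27) = 47/169 = 0.27811.
Check on R: (131 − 167)/(38 − 167) = 0.2791 ✓

0.28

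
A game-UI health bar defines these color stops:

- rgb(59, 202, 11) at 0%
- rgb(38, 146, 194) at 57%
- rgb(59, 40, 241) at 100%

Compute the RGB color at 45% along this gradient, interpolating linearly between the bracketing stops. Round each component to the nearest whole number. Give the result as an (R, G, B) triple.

45% lies between the 0% and 57% stops, so the local fraction is t = (45 − 0)/(57 − 0) = 45/57 ≈ 0.7895.
R = 59 + 0.7895 × (38 − 59) = 42.421 → 42
G = 202 + 0.7895 × (146 − 202) = 157.788 → 158
B = 11 + 0.7895 × (194 − 11) = 155.478 → 155

(42, 158, 155)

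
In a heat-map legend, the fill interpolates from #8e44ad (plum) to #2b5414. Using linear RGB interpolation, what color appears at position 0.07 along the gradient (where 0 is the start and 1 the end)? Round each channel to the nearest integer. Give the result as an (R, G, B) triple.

(135, 69, 162)

#8e44ad → (142, 68, 173); #2b5414 → (43, 84, 20).
R = 142 + 0.07 × (43 − 142) = 142 + 0.07 × -99 = 135.07 → 135
G = 68 + 0.07 × (84 − 68) = 68 + 0.07 × 16 = 69.12 → 69
B = 173 + 0.07 × (20 − 173) = 173 + 0.07 × -153 = 162.29 → 162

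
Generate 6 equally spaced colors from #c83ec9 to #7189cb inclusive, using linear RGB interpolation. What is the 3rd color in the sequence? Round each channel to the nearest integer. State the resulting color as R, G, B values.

(165, 92, 202)

With 6 swatches and endpoints inclusive, swatch 3 sits at t = (3 − 1)/(6 − 1) = 2/5 ≈ 0.4.
#c83ec9 → (200, 62, 201); #7189cb → (113, 137, 203).
R = 200 + 0.4 × (113 − 200) = 165.2 → 165
G = 62 + 0.4 × (137 − 62) = 92 → 92
B = 201 + 0.4 × (203 − 201) = 201.8 → 202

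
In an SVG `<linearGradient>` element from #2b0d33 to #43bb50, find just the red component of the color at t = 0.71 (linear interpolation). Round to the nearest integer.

R₁ = 43 (from #2b0d33), R₂ = 67 (from #43bb50).
R = 43 + 0.71 × (67 − 43) = 60.04 → 60

60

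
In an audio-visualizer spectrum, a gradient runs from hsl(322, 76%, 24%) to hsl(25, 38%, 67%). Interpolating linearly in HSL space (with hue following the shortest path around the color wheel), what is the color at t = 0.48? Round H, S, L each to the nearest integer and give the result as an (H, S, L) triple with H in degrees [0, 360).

(352, 58, 45)

Hue: 25 − 322 = -297°, but |-297| > 180 so the shorter arc goes the other way: Δh = -297 + 360 = 63°.
H = 322 + 0.48 × (63) = 352.24 → 352°
S = 76 + 0.48 × (38 − 76) = 57.76 → 58%
L = 24 + 0.48 × (67 − 24) = 44.64 → 45%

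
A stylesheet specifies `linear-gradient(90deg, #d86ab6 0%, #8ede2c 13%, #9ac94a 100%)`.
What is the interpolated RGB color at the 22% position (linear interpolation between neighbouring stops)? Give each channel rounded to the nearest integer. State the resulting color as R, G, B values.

(143, 220, 47)

22% lies between the 13% and 100% stops, so the local fraction is t = (22 − 13)/(100 − 13) = 9/87 ≈ 0.1034.
#8ede2c → (142, 222, 44); #9ac94a → (154, 201, 74).
R = 142 + 0.1034 × (154 − 142) = 143.241 → 143
G = 222 + 0.1034 × (201 − 222) = 219.829 → 220
B = 44 + 0.1034 × (74 − 44) = 47.102 → 47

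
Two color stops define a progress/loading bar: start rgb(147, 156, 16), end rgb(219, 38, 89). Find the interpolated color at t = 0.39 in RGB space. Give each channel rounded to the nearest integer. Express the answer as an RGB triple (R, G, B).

R = 147 + 0.39 × (219 − 147) = 147 + 0.39 × 72 = 175.08 → 175
G = 156 + 0.39 × (38 − 156) = 156 + 0.39 × -118 = 109.98 → 110
B = 16 + 0.39 × (89 − 16) = 16 + 0.39 × 73 = 44.47 → 44
So the blended color is (175, 110, 44), about #af6e2c.

(175, 110, 44)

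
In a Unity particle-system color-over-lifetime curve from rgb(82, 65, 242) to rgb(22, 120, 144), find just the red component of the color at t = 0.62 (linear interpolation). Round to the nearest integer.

R = 82 + 0.62 × (22 − 82) = 44.8 → 45

45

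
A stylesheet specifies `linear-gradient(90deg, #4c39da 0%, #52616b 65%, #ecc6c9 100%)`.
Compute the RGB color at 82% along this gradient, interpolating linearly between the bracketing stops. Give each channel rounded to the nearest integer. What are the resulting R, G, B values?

(157, 146, 153)

82% lies between the 65% and 100% stops, so the local fraction is t = (82 − 65)/(100 − 65) = 17/35 ≈ 0.4857.
#52616b → (82, 97, 107); #ecc6c9 → (236, 198, 201).
R = 82 + 0.4857 × (236 − 82) = 156.798 → 157
G = 97 + 0.4857 × (198 − 97) = 146.056 → 146
B = 107 + 0.4857 × (201 − 107) = 152.656 → 153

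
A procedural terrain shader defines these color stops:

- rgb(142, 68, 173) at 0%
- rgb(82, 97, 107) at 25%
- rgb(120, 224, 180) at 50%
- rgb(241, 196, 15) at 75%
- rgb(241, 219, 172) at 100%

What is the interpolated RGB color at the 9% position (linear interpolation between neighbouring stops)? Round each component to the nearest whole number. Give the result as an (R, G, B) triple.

9% lies between the 0% and 25% stops, so the local fraction is t = (9 − 0)/(25 − 0) = 9/25 ≈ 0.36.
R = 142 + 0.36 × (82 − 142) = 120.4 → 120
G = 68 + 0.36 × (97 − 68) = 78.44 → 78
B = 173 + 0.36 × (107 − 173) = 149.24 → 149

(120, 78, 149)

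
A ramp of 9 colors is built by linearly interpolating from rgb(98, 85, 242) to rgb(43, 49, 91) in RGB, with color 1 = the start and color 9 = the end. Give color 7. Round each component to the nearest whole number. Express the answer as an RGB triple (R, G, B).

(57, 58, 129)

With 9 swatches and endpoints inclusive, swatch 7 sits at t = (7 − 1)/(9 − 1) = 6/8 ≈ 0.75.
R = 98 + 0.75 × (43 − 98) = 56.75 → 57
G = 85 + 0.75 × (49 − 85) = 58 → 58
B = 242 + 0.75 × (91 − 242) = 128.75 → 129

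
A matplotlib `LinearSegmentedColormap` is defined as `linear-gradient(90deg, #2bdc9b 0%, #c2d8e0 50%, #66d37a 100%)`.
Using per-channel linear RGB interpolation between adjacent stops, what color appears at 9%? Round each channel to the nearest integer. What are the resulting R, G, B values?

(70, 219, 167)

9% lies between the 0% and 50% stops, so the local fraction is t = (9 − 0)/(50 − 0) = 9/50 ≈ 0.18.
#2bdc9b → (43, 220, 155); #c2d8e0 → (194, 216, 224).
R = 43 + 0.18 × (194 − 43) = 70.18 → 70
G = 220 + 0.18 × (216 − 220) = 219.28 → 219
B = 155 + 0.18 × (224 − 155) = 167.42 → 167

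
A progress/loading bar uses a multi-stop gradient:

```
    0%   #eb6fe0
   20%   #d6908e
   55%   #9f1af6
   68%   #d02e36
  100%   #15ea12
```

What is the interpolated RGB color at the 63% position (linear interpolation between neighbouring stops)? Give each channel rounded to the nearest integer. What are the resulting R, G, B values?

(189, 38, 128)

63% lies between the 55% and 68% stops, so the local fraction is t = (63 − 55)/(68 − 55) = 8/13 ≈ 0.6154.
#9f1af6 → (159, 26, 246); #d02e36 → (208, 46, 54).
R = 159 + 0.6154 × (208 − 159) = 189.155 → 189
G = 26 + 0.6154 × (46 − 26) = 38.308 → 38
B = 246 + 0.6154 × (54 − 246) = 127.843 → 128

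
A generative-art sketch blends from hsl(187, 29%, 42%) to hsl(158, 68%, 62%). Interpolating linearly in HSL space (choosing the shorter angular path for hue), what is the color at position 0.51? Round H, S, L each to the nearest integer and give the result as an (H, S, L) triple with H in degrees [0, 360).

Hue arc: Δh = 158 − 187 = -29° (|Δh| ≤ 180, already the shorter path).
H = 187 + 0.51 × (-29) = 172.21 → 172°
S = 29 + 0.51 × (68 − 29) = 48.89 → 49%
L = 42 + 0.51 × (62 − 42) = 52.2 → 52%

(172, 49, 52)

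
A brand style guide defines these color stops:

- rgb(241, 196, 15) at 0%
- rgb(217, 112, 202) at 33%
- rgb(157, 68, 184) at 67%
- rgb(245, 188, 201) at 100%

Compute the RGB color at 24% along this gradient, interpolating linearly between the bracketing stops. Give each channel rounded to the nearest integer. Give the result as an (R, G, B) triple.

(224, 135, 151)

24% lies between the 0% and 33% stops, so the local fraction is t = (24 − 0)/(33 − 0) = 24/33 ≈ 0.7273.
R = 241 + 0.7273 × (217 − 241) = 223.545 → 224
G = 196 + 0.7273 × (112 − 196) = 134.907 → 135
B = 15 + 0.7273 × (202 − 15) = 151.005 → 151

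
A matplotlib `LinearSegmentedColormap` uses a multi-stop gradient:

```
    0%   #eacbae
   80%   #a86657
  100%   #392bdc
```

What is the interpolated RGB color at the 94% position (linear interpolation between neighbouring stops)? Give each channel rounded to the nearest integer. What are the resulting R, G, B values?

94% lies between the 80% and 100% stops, so the local fraction is t = (94 − 80)/(100 − 80) = 14/20 ≈ 0.7.
#a86657 → (168, 102, 87); #392bdc → (57, 43, 220).
R = 168 + 0.7 × (57 − 168) = 90.3 → 90
G = 102 + 0.7 × (43 − 102) = 60.7 → 61
B = 87 + 0.7 × (220 − 87) = 180.1 → 180

(90, 61, 180)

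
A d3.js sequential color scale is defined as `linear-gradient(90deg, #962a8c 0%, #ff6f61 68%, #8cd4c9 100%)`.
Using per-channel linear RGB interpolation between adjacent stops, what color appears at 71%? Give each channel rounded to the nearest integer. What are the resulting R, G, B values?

(244, 120, 107)

71% lies between the 68% and 100% stops, so the local fraction is t = (71 − 68)/(100 − 68) = 3/32 ≈ 0.0938.
#ff6f61 → (255, 111, 97); #8cd4c9 → (140, 212, 201).
R = 255 + 0.0938 × (140 − 255) = 244.213 → 244
G = 111 + 0.0938 × (212 − 111) = 120.474 → 120
B = 97 + 0.0938 × (201 − 97) = 106.755 → 107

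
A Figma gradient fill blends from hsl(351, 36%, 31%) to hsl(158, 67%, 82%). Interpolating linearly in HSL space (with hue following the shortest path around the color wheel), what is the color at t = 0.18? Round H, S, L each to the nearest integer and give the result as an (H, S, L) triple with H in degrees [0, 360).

Hue: 158 − 351 = -193°, but |-193| > 180 so the shorter arc goes the other way: Δh = -193 + 360 = 167°.
H = 351 + 0.18 × (167) = 381.06 → 381 → 381 mod 360 = 21°
S = 36 + 0.18 × (67 − 36) = 41.58 → 42%
L = 31 + 0.18 × (82 − 31) = 40.18 → 40%

(21, 42, 40)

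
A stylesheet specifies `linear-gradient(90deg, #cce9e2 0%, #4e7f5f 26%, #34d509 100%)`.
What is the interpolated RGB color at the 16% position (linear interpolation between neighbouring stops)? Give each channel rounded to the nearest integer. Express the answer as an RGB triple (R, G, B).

(126, 168, 145)

16% lies between the 0% and 26% stops, so the local fraction is t = (16 − 0)/(26 − 0) = 16/26 ≈ 0.6154.
#cce9e2 → (204, 233, 226); #4e7f5f → (78, 127, 95).
R = 204 + 0.6154 × (78 − 204) = 126.46 → 126
G = 233 + 0.6154 × (127 − 233) = 167.768 → 168
B = 226 + 0.6154 × (95 − 226) = 145.383 → 145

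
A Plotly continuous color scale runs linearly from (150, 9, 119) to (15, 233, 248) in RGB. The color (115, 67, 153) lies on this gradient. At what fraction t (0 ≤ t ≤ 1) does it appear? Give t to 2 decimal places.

0.26

Invert the lerp on the G channel (largest span, 224): t = (67 − 9) / (233 − 9) = 58/224 = 0.25893.
Check on R: (115 − 150)/(15 − 150) = 0.2593 ✓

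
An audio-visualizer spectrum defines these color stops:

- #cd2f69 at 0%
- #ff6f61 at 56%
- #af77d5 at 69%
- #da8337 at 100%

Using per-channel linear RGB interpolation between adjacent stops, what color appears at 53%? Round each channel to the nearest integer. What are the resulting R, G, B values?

53% lies between the 0% and 56% stops, so the local fraction is t = (53 − 0)/(56 − 0) = 53/56 ≈ 0.9464.
#cd2f69 → (205, 47, 105); #ff6f61 → (255, 111, 97).
R = 205 + 0.9464 × (255 − 205) = 252.32 → 252
G = 47 + 0.9464 × (111 − 47) = 107.57 → 108
B = 105 + 0.9464 × (97 − 105) = 97.429 → 97

(252, 108, 97)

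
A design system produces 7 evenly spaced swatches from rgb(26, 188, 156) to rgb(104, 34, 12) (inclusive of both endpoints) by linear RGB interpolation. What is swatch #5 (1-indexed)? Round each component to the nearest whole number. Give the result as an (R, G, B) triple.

(78, 85, 60)

With 7 swatches and endpoints inclusive, swatch 5 sits at t = (5 − 1)/(7 − 1) = 4/6 ≈ 0.6667.
R = 26 + 0.6667 × (104 − 26) = 78.003 → 78
G = 188 + 0.6667 × (34 − 188) = 85.328 → 85
B = 156 + 0.6667 × (12 − 156) = 59.995 → 60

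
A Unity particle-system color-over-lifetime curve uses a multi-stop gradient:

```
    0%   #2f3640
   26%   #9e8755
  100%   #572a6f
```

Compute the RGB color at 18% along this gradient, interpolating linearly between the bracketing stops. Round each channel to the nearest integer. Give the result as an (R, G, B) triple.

18% lies between the 0% and 26% stops, so the local fraction is t = (18 − 0)/(26 − 0) = 18/26 ≈ 0.6923.
#2f3640 → (47, 54, 64); #9e8755 → (158, 135, 85).
R = 47 + 0.6923 × (158 − 47) = 123.845 → 124
G = 54 + 0.6923 × (135 − 54) = 110.076 → 110
B = 64 + 0.6923 × (85 − 64) = 78.538 → 79

(124, 110, 79)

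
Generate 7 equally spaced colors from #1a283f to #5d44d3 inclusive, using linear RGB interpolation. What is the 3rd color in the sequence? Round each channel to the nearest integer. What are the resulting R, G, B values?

With 7 swatches and endpoints inclusive, swatch 3 sits at t = (3 − 1)/(7 − 1) = 2/6 ≈ 0.3333.
#1a283f → (26, 40, 63); #5d44d3 → (93, 68, 211).
R = 26 + 0.3333 × (93 − 26) = 48.331 → 48
G = 40 + 0.3333 × (68 − 40) = 49.332 → 49
B = 63 + 0.3333 × (211 − 63) = 112.328 → 112

(48, 49, 112)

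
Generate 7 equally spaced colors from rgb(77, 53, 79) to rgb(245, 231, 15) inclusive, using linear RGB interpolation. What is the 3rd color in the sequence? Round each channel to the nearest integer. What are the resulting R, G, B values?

With 7 swatches and endpoints inclusive, swatch 3 sits at t = (3 − 1)/(7 − 1) = 2/6 ≈ 0.3333.
R = 77 + 0.3333 × (245 − 77) = 132.994 → 133
G = 53 + 0.3333 × (231 − 53) = 112.327 → 112
B = 79 + 0.3333 × (15 − 79) = 57.669 → 58

(133, 112, 58)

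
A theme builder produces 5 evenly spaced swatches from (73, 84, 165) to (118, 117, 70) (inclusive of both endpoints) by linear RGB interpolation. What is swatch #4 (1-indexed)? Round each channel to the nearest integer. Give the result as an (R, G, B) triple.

With 5 swatches and endpoints inclusive, swatch 4 sits at t = (4 − 1)/(5 − 1) = 3/4 ≈ 0.75.
R = 73 + 0.75 × (118 − 73) = 106.75 → 107
G = 84 + 0.75 × (117 − 84) = 108.75 → 109
B = 165 + 0.75 × (70 − 165) = 93.75 → 94

(107, 109, 94)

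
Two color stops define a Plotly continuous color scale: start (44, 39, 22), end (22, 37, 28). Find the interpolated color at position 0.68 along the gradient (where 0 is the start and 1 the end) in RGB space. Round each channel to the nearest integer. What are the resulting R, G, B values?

(29, 38, 26)

R = 44 + 0.68 × (22 − 44) = 44 + 0.68 × -22 = 29.04 → 29
G = 39 + 0.68 × (37 − 39) = 39 + 0.68 × -2 = 37.64 → 38
B = 22 + 0.68 × (28 − 22) = 22 + 0.68 × 6 = 26.08 → 26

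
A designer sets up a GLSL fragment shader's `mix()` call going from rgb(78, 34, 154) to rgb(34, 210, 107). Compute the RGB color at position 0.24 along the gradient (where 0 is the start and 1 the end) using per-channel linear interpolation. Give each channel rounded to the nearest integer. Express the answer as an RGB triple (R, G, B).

R = 78 + 0.24 × (34 − 78) = 78 + 0.24 × -44 = 67.44 → 67
G = 34 + 0.24 × (210 − 34) = 34 + 0.24 × 176 = 76.24 → 76
B = 154 + 0.24 × (107 − 154) = 154 + 0.24 × -47 = 142.72 → 143

(67, 76, 143)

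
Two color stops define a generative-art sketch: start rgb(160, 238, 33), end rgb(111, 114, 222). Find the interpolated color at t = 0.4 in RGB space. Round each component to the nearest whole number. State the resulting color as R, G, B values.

(140, 188, 109)

R = 160 + 0.4 × (111 − 160) = 160 + 0.4 × -49 = 140.4 → 140
G = 238 + 0.4 × (114 − 238) = 238 + 0.4 × -124 = 188.4 → 188
B = 33 + 0.4 × (222 − 33) = 33 + 0.4 × 189 = 108.6 → 109
So the blended color is (140, 188, 109), about #8cbc6d.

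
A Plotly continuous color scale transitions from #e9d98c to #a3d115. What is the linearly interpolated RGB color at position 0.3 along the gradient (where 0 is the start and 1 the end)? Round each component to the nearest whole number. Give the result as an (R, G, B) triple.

#e9d98c → (233, 217, 140); #a3d115 → (163, 209, 21).
R = 233 + 0.3 × (163 − 233) = 233 + 0.3 × -70 = 212 → 212
G = 217 + 0.3 × (209 − 217) = 217 + 0.3 × -8 = 214.6 → 215
B = 140 + 0.3 × (21 − 140) = 140 + 0.3 × -119 = 104.3 → 104

(212, 215, 104)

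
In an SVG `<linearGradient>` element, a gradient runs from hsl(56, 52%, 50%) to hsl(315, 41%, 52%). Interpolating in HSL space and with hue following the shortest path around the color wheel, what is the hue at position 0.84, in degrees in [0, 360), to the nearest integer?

331

Hue: 315 − 56 = 259°, but |259| > 180 so the shorter arc goes the other way: Δh = 259 − 360 = -101°.
H = 56 + 0.84 × (-101) = -28.84 → -29 → -29 mod 360 = 331°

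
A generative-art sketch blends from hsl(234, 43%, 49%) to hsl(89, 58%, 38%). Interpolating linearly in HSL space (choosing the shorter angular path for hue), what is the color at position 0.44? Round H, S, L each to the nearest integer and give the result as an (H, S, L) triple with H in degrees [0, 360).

Hue arc: Δh = 89 − 234 = -145° (|Δh| ≤ 180, already the shorter path).
H = 234 + 0.44 × (-145) = 170.2 → 170°
S = 43 + 0.44 × (58 − 43) = 49.6 → 50%
L = 49 + 0.44 × (38 − 49) = 44.16 → 44%

(170, 50, 44)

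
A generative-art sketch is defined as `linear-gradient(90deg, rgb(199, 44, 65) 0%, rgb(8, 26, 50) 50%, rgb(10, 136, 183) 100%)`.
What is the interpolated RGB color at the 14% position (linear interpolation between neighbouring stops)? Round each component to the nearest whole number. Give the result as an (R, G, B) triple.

14% lies between the 0% and 50% stops, so the local fraction is t = (14 − 0)/(50 − 0) = 14/50 ≈ 0.28.
R = 199 + 0.28 × (8 − 199) = 145.52 → 146
G = 44 + 0.28 × (26 − 44) = 38.96 → 39
B = 65 + 0.28 × (50 − 65) = 60.8 → 61

(146, 39, 61)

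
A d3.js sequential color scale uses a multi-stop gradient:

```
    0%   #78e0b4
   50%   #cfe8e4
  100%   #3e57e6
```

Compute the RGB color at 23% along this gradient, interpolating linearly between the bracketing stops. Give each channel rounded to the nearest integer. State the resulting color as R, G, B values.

23% lies between the 0% and 50% stops, so the local fraction is t = (23 − 0)/(50 − 0) = 23/50 ≈ 0.46.
#78e0b4 → (120, 224, 180); #cfe8e4 → (207, 232, 228).
R = 120 + 0.46 × (207 − 120) = 160.02 → 160
G = 224 + 0.46 × (232 − 224) = 227.68 → 228
B = 180 + 0.46 × (228 − 180) = 202.08 → 202

(160, 228, 202)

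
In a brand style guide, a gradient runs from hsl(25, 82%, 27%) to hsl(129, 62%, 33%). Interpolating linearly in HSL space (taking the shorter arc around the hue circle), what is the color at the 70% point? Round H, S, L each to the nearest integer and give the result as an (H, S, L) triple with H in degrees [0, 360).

(98, 68, 31)

Hue arc: Δh = 129 − 25 = 104° (|Δh| ≤ 180, already the shorter path).
H = 25 + 0.7 × (104) = 97.8 → 98°
S = 82 + 0.7 × (62 − 82) = 68 → 68%
L = 27 + 0.7 × (33 − 27) = 31.2 → 31%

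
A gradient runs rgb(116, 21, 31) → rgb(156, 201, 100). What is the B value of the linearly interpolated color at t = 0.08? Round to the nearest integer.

B = 31 + 0.08 × (100 − 31) = 36.52 → 37

37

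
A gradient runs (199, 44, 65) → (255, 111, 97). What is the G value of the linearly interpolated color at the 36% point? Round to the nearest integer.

G = 44 + 0.36 × (111 − 44) = 68.12 → 68

68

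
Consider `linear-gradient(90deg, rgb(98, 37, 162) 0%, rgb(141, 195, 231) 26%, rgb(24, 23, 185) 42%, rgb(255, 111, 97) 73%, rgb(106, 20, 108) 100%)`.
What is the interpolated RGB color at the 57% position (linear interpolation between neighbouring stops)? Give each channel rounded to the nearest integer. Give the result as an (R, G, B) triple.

57% lies between the 42% and 73% stops, so the local fraction is t = (57 − 42)/(73 − 42) = 15/31 ≈ 0.4839.
R = 24 + 0.4839 × (255 − 24) = 135.781 → 136
G = 23 + 0.4839 × (111 − 23) = 65.583 → 66
B = 185 + 0.4839 × (97 − 185) = 142.417 → 142

(136, 66, 142)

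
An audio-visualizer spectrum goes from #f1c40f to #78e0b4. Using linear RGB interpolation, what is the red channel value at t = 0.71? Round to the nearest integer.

R₁ = 241 (from #f1c40f), R₂ = 120 (from #78e0b4).
R = 241 + 0.71 × (120 − 241) = 155.09 → 155

155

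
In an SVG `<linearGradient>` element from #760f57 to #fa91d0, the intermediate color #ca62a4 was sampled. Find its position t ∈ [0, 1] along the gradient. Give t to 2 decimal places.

Invert the lerp on the R channel (largest span, 132): t = (202 − 118) / (250 − 118) = 84/132 = 0.63636.
Check on G: (98 − 15)/(145 − 15) = 0.6385 ✓

0.64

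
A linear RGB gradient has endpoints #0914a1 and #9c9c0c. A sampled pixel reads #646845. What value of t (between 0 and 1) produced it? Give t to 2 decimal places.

Invert the lerp on the B channel (largest span, 149): t = (69 − 161) / (12 − 161) = -92/-149 = 0.61745.
Check on R: (100 − 9)/(156 − 9) = 0.619 ✓

0.62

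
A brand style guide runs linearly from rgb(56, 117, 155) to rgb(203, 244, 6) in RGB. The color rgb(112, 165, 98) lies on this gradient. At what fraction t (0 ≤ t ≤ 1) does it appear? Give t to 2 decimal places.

0.38

Invert the lerp on the B channel (largest span, 149): t = (98 − 155) / (6 − 155) = -57/-149 = 0.38255.
Check on R: (112 − 56)/(203 − 56) = 0.381 ✓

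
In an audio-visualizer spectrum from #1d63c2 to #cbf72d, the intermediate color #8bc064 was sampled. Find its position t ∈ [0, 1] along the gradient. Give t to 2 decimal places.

0.63

Invert the lerp on the R channel (largest span, 174): t = (139 − 29) / (203 − 29) = 110/174 = 0.63218.
Check on G: (192 − 99)/(247 − 99) = 0.6284 ✓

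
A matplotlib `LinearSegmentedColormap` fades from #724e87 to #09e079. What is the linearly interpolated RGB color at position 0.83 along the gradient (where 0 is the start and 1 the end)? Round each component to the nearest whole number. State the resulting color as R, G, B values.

(27, 199, 123)

#724e87 → (114, 78, 135); #09e079 → (9, 224, 121).
R = 114 + 0.83 × (9 − 114) = 114 + 0.83 × -105 = 26.85 → 27
G = 78 + 0.83 × (224 − 78) = 78 + 0.83 × 146 = 199.18 → 199
B = 135 + 0.83 × (121 − 135) = 135 + 0.83 × -14 = 123.38 → 123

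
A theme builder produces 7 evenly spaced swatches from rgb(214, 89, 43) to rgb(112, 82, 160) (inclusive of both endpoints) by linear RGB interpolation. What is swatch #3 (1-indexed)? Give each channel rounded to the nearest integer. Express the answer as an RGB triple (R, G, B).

(180, 87, 82)

With 7 swatches and endpoints inclusive, swatch 3 sits at t = (3 − 1)/(7 − 1) = 2/6 ≈ 0.3333.
R = 214 + 0.3333 × (112 − 214) = 180.003 → 180
G = 89 + 0.3333 × (82 − 89) = 86.667 → 87
B = 43 + 0.3333 × (160 − 43) = 81.996 → 82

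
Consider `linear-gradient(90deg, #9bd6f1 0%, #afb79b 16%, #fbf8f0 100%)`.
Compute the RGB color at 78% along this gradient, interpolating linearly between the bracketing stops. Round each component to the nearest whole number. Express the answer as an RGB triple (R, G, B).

(231, 231, 218)

78% lies between the 16% and 100% stops, so the local fraction is t = (78 − 16)/(100 − 16) = 62/84 ≈ 0.7381.
#afb79b → (175, 183, 155); #fbf8f0 → (251, 248, 240).
R = 175 + 0.7381 × (251 − 175) = 231.096 → 231
G = 183 + 0.7381 × (248 − 183) = 230.976 → 231
B = 155 + 0.7381 × (240 − 155) = 217.738 → 218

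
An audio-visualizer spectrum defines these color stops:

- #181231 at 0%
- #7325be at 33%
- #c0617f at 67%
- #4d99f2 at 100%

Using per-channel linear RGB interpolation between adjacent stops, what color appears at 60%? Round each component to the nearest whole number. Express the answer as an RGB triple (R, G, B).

60% lies between the 33% and 67% stops, so the local fraction is t = (60 − 33)/(67 − 33) = 27/34 ≈ 0.7941.
#7325be → (115, 37, 190); #c0617f → (192, 97, 127).
R = 115 + 0.7941 × (192 − 115) = 176.146 → 176
G = 37 + 0.7941 × (97 − 37) = 84.646 → 85
B = 190 + 0.7941 × (127 − 190) = 139.972 → 140

(176, 85, 140)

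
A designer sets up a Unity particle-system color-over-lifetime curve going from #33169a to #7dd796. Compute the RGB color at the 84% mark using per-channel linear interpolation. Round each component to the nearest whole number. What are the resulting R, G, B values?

#33169a → (51, 22, 154); #7dd796 → (125, 215, 150).
84% corresponds to t = 0.84.
R = 51 + 0.84 × (125 − 51) = 51 + 0.84 × 74 = 113.16 → 113
G = 22 + 0.84 × (215 − 22) = 22 + 0.84 × 193 = 184.12 → 184
B = 154 + 0.84 × (150 − 154) = 154 + 0.84 × -4 = 150.64 → 151

(113, 184, 151)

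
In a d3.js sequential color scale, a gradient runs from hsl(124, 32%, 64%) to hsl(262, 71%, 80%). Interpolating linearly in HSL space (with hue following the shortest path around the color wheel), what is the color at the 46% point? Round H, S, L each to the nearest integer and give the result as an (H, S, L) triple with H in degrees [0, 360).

(187, 50, 71)

Hue arc: Δh = 262 − 124 = 138° (|Δh| ≤ 180, already the shorter path).
H = 124 + 0.46 × (138) = 187.48 → 187°
S = 32 + 0.46 × (71 − 32) = 49.94 → 50%
L = 64 + 0.46 × (80 − 64) = 71.36 → 71%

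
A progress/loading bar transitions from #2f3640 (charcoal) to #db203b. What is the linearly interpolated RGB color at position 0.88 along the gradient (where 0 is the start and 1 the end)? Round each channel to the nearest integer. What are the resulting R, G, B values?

#2f3640 → (47, 54, 64); #db203b → (219, 32, 59).
R = 47 + 0.88 × (219 − 47) = 47 + 0.88 × 172 = 198.36 → 198
G = 54 + 0.88 × (32 − 54) = 54 + 0.88 × -22 = 34.64 → 35
B = 64 + 0.88 × (59 − 64) = 64 + 0.88 × -5 = 59.6 → 60

(198, 35, 60)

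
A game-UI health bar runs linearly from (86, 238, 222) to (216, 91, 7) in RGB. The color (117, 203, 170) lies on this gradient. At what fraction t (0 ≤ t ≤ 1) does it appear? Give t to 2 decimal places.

0.24

Invert the lerp on the B channel (largest span, 215): t = (170 − 222) / (7 − 222) = -52/-215 = 0.24186.
Check on R: (117 − 86)/(216 − 86) = 0.2385 ✓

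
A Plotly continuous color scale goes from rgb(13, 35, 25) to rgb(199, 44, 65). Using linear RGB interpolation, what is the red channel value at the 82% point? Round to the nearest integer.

R = 13 + 0.82 × (199 − 13) = 165.52 → 166

166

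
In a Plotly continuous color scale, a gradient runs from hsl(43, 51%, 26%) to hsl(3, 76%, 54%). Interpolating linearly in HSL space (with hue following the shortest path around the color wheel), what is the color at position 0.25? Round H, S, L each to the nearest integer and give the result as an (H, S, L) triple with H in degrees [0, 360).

(33, 57, 33)

Hue arc: Δh = 3 − 43 = -40° (|Δh| ≤ 180, already the shorter path).
H = 43 + 0.25 × (-40) = 33 → 33°
S = 51 + 0.25 × (76 − 51) = 57.25 → 57%
L = 26 + 0.25 × (54 − 26) = 33 → 33%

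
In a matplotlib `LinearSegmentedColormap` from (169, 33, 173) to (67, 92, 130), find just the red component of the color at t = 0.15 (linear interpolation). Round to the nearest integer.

R = 169 + 0.15 × (67 − 169) = 153.7 → 154

154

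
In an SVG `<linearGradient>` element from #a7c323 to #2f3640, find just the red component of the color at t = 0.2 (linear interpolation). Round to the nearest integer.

R₁ = 167 (from #a7c323), R₂ = 47 (from #2f3640).
R = 167 + 0.2 × (47 − 167) = 143 → 143

143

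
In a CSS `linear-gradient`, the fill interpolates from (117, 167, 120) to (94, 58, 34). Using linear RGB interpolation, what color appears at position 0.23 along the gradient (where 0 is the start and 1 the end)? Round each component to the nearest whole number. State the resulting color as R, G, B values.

R = 117 + 0.23 × (94 − 117) = 117 + 0.23 × -23 = 111.71 → 112
G = 167 + 0.23 × (58 − 167) = 167 + 0.23 × -109 = 141.93 → 142
B = 120 + 0.23 × (34 − 120) = 120 + 0.23 × -86 = 100.22 → 100

(112, 142, 100)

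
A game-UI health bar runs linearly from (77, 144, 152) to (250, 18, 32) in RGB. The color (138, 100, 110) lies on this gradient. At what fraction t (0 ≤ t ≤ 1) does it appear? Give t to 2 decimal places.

0.35

Invert the lerp on the R channel (largest span, 173): t = (138 − 77) / (250 − 77) = 61/173 = 0.3526.
Check on G: (100 − 144)/(18 − 144) = 0.3492 ✓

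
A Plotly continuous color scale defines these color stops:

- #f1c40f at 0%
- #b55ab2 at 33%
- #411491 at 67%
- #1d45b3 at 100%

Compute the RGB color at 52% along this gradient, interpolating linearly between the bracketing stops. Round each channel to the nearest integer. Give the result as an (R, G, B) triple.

52% lies between the 33% and 67% stops, so the local fraction is t = (52 − 33)/(67 − 33) = 19/34 ≈ 0.5588.
#b55ab2 → (181, 90, 178); #411491 → (65, 20, 145).
R = 181 + 0.5588 × (65 − 181) = 116.179 → 116
G = 90 + 0.5588 × (20 − 90) = 50.884 → 51
B = 178 + 0.5588 × (145 − 178) = 159.56 → 160

(116, 51, 160)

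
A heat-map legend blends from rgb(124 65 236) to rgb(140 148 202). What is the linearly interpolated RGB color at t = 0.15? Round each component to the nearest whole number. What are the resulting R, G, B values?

R = 124 + 0.15 × (140 − 124) = 124 + 0.15 × 16 = 126.4 → 126
G = 65 + 0.15 × (148 − 65) = 65 + 0.15 × 83 = 77.45 → 77
B = 236 + 0.15 × (202 − 236) = 236 + 0.15 × -34 = 230.9 → 231
So the blended color is (126, 77, 231), about #7e4de7.

(126, 77, 231)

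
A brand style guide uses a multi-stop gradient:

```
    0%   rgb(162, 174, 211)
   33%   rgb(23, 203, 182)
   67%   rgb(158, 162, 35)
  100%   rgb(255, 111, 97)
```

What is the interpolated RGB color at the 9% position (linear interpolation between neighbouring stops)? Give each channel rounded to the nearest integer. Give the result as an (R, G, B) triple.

(124, 182, 203)

9% lies between the 0% and 33% stops, so the local fraction is t = (9 − 0)/(33 − 0) = 9/33 ≈ 0.2727.
R = 162 + 0.2727 × (23 − 162) = 124.095 → 124
G = 174 + 0.2727 × (203 − 174) = 181.908 → 182
B = 211 + 0.2727 × (182 − 211) = 203.092 → 203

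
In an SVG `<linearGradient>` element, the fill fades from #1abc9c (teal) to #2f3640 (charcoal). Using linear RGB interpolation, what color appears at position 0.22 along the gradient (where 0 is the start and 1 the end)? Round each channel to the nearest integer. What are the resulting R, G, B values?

#1abc9c → (26, 188, 156); #2f3640 → (47, 54, 64).
R = 26 + 0.22 × (47 − 26) = 26 + 0.22 × 21 = 30.62 → 31
G = 188 + 0.22 × (54 − 188) = 188 + 0.22 × -134 = 158.52 → 159
B = 156 + 0.22 × (64 − 156) = 156 + 0.22 × -92 = 135.76 → 136
So the blended color is (31, 159, 136), about #1f9f88.

(31, 159, 136)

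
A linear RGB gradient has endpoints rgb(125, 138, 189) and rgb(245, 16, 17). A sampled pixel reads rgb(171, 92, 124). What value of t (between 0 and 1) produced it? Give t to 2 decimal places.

Invert the lerp on the B channel (largest span, 172): t = (124 − 189) / (17 − 189) = -65/-172 = 0.37791.
Check on R: (171 − 125)/(245 − 125) = 0.3833 ✓

0.38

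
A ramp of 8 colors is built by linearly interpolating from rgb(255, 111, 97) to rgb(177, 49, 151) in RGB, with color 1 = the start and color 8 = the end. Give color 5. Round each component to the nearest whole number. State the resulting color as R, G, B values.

With 8 swatches and endpoints inclusive, swatch 5 sits at t = (5 − 1)/(8 − 1) = 4/7 ≈ 0.5714.
R = 255 + 0.5714 × (177 − 255) = 210.431 → 210
G = 111 + 0.5714 × (49 − 111) = 75.573 → 76
B = 97 + 0.5714 × (151 − 97) = 127.856 → 128

(210, 76, 128)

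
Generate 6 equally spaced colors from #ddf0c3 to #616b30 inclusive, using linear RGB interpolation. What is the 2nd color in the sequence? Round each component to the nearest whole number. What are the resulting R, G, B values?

With 6 swatches and endpoints inclusive, swatch 2 sits at t = (2 − 1)/(6 − 1) = 1/5 ≈ 0.2.
#ddf0c3 → (221, 240, 195); #616b30 → (97, 107, 48).
R = 221 + 0.2 × (97 − 221) = 196.2 → 196
G = 240 + 0.2 × (107 − 240) = 213.4 → 213
B = 195 + 0.2 × (48 − 195) = 165.6 → 166

(196, 213, 166)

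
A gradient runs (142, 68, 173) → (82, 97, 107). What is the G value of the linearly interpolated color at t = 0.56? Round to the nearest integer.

84

G = 68 + 0.56 × (97 − 68) = 84.24 → 84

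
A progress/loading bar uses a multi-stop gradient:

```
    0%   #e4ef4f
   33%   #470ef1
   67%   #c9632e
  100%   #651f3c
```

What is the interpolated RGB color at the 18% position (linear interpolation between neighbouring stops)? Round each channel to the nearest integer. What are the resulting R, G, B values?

18% lies between the 0% and 33% stops, so the local fraction is t = (18 − 0)/(33 − 0) = 18/33 ≈ 0.5455.
#e4ef4f → (228, 239, 79); #470ef1 → (71, 14, 241).
R = 228 + 0.5455 × (71 − 228) = 142.356 → 142
G = 239 + 0.5455 × (14 − 239) = 116.263 → 116
B = 79 + 0.5455 × (241 − 79) = 167.371 → 167

(142, 116, 167)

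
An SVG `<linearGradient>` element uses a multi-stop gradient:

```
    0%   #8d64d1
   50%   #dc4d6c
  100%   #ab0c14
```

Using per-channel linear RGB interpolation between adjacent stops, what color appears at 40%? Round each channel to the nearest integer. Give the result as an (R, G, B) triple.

40% lies between the 0% and 50% stops, so the local fraction is t = (40 − 0)/(50 − 0) = 40/50 ≈ 0.8.
#8d64d1 → (141, 100, 209); #dc4d6c → (220, 77, 108).
R = 141 + 0.8 × (220 − 141) = 204.2 → 204
G = 100 + 0.8 × (77 − 100) = 81.6 → 82
B = 209 + 0.8 × (108 − 209) = 128.2 → 128

(204, 82, 128)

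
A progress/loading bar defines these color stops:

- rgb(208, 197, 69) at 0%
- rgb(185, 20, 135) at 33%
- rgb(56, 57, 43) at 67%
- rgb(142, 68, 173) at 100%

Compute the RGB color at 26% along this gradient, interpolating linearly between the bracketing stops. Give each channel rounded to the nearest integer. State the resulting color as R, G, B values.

(190, 58, 121)

26% lies between the 0% and 33% stops, so the local fraction is t = (26 − 0)/(33 − 0) = 26/33 ≈ 0.7879.
R = 208 + 0.7879 × (185 − 208) = 189.878 → 190
G = 197 + 0.7879 × (20 − 197) = 57.542 → 58
B = 69 + 0.7879 × (135 − 69) = 121.001 → 121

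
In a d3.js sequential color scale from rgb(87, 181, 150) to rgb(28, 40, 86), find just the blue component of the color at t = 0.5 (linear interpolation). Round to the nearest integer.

B = 150 + 0.5 × (86 − 150) = 118 → 118

118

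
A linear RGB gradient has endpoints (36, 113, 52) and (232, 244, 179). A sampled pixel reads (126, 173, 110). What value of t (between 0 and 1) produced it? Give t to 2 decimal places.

Invert the lerp on the R channel (largest span, 196): t = (126 − 36) / (232 − 36) = 90/196 = 0.45918.
Check on G: (173 − 113)/(244 − 113) = 0.458 ✓

0.46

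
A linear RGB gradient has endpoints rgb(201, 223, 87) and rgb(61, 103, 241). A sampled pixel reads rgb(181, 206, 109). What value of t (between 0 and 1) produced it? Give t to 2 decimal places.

0.14

Invert the lerp on the B channel (largest span, 154): t = (109 − 87) / (241 − 87) = 22/154 = 0.14286.
Check on R: (181 − 201)/(61 − 201) = 0.1429 ✓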